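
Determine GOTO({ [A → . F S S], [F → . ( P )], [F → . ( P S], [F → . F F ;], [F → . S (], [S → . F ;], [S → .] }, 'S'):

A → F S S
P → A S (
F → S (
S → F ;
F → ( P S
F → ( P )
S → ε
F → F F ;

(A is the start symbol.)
{ [F → S . (] }

GOTO(I, 'S') = CLOSURE({ [A → αX.β] : [A → α.Xβ] ∈ I, X = 'S' })

Items with dot before 'S', with the dot advanced:
  [F → . S (] → [F → S . (]
Closure adds nothing (no advanced item has the dot before a non-terminal).

GOTO = { [F → S . (] }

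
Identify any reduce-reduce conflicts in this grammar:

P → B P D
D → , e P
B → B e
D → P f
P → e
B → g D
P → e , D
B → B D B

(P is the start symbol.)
A reduce-reduce conflict occurs when an LR(0) state has two complete items [A → α .] and [B → β .] — both call for a reduction, and with no lookahead the parser cannot choose between them.

Augment with P' → P and build the canonical LR(0) collection (I0 = CLOSURE({[P' → . P]}), then GOTO on every symbol after a dot until no new states appear). It has 18 states:
  I0: { [B → . B D B], [B → . B e], [B → . g D], [P → . B P D], [P → . e , D], [P → . e], [P' → . P] }  — shift
  I1: { [B → . B D B], [B → . B e], [B → . g D], [B → B . D B], [B → B . e], [D → . , e P], [D → . P f], [P → . B P D], [P → . e , D], [P → . e], [P → B . P D] }  — shift
  I2: { [P' → P .] }  — accept
  I3: { [P → e . , D], [P → e .] }  — shift, reduce
  I4: { [B → . B D B], [B → . B e], [B → . g D], [B → g . D], [D → . , e P], [D → . P f], [P → . B P D], [P → . e , D], [P → . e] }  — shift
  I5: { [D → , . e P] }  — shift
  I6: { [B → g D .] }  — reduce
  I7: { [D → P . f] }  — shift
  I8: { [D → P f .] }  — reduce
  I9: { [B → . B D B], [B → . B e], [B → . g D], [D → , e . P], [P → . B P D], [P → . e , D], [P → . e] }  — shift
  I10: { [D → , e P .] }  — reduce
  I11: { [B → . B D B], [B → . B e], [B → . g D], [D → . , e P], [D → . P f], [P → . B P D], [P → . e , D], [P → . e], [P → e , . D] }  — shift
  I12: { [P → e , D .] }  — reduce
  I13: { [B → . B D B], [B → . B e], [B → . g D], [B → B D . B] }  — shift
  I14: { [B → . B D B], [B → . B e], [B → . g D], [D → . , e P], [D → . P f], [D → P . f], [P → . B P D], [P → . e , D], [P → . e], [P → B P . D] }  — shift
  I15: { [B → B e .], [P → e . , D], [P → e .] }  — shift, 2 reduces
  I16: { [P → B P D .] }  — reduce
  I17: { [B → . B D B], [B → . B e], [B → . g D], [B → B . D B], [B → B . e], [B → B D B .], [D → . , e P], [D → . P f], [P → . B P D], [P → . e , D], [P → . e] }  — shift, reduce

I15 contains complete items [B → B e .], [P → e .] — reduce-reduce conflict.

Answer: Yes — I15: [B → B e .] vs [P → e .]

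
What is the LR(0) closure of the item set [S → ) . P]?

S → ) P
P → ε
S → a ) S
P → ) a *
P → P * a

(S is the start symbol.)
{ [P → . ) a *], [P → . P * a], [P → .], [S → ) . P] }

To compute CLOSURE, for each item [A → α.Bβ] where B is a non-terminal, add [B → .γ] for all productions B → γ; repeat for the newly added items until nothing changes.

Start with: [S → ) . P]
  [S → ) . P] has the dot before P: add [P → .], [P → . ) a *], [P → . P * a]
No further items can be added.

CLOSURE = { [P → . ) a *], [P → . P * a], [P → .], [S → ) . P] }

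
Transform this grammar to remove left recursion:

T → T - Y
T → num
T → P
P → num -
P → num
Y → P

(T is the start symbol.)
T is directly left-recursive. The standard transformation for
  A → A α₁ | ... | A α_m | β₁ | ... | β_n
is
  A  → β₁ A' | ... | β_n A'
  A' → α₁ A' | ... | α_m A' | ε

T → num becomes T → num T'
T → P becomes T → P T'
T → T - Y becomes T' → - Y T'
Add T' → ε

Productions for other non-terminals are unchanged:
  P → num -
  P → num
  Y → P

Resulting grammar:
T → num T'
T → P T'
T' → - Y T'
T' → ε
P → num -
P → num
Y → P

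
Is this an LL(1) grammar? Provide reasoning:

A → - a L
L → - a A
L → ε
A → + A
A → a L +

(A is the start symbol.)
Yes, the grammar is LL(1).

Relevant sets:
  FOLLOW(L) = { $, '+' }

For A:
  PREDICT(A → '-' a L) = { '-' }
  PREDICT(A → '+' A) = { '+' }
  PREDICT(A → a L '+') = { 'a' }
For L:
  PREDICT(L → '-' a A) = { '-' }
  PREDICT(L → ε) = { $, '+' }

All predict sets are disjoint. The grammar IS LL(1).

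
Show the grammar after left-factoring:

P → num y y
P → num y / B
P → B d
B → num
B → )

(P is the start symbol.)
P → num y P'
P' → y
P' → / B
P → B d
B → num
B → )

Left-factoring transforms A → αβ₁ | αβ₂ into A → αA' and A' → β₁ | β₂
(α is the longest common prefix among the alternatives). Repeat until
no nonterminal has two alternatives with a common prefix.

Round 1: P has alternatives sharing prefix 'num y'. Introduce P': P → num y P'
  Add: P' → y
  Add: P' → / B

No remaining common prefixes — done.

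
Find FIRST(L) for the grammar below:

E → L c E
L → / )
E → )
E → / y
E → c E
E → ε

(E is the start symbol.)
From L → / ):
  - '/' is a terminal: add '/' and stop

Collecting: FIRST(L) = { '/' }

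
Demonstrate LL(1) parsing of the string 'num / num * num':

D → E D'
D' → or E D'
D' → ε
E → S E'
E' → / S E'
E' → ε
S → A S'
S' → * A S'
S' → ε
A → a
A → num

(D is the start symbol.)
LL(1) parsing maintains a stack (initially the start symbol over $) and the input. At each step: if the stack top is a terminal, match it against the current input token; if it is a non-terminal N, replace it with the RHS of M[N, lookahead] (the unique production whose predict set contains the lookahead).

Stack is shown with the top on the left.

Stack           Input              Action
-----------------------------------------
D $             num / num * num $  output D → E D'
E D' $          num / num * num $  output E → S E'
S E' D' $       num / num * num $  output S → A S'
A S' E' D' $    num / num * num $  output A → num
num S' E' D' $  num / num * num $  match 'num'
S' E' D' $      / num * num $      output S' → ε
E' D' $         / num * num $      output E' → / S E'
/ S E' D' $     / num * num $      match '/'
S E' D' $       num * num $        output S → A S'
A S' E' D' $    num * num $        output A → num
num S' E' D' $  num * num $        match 'num'
S' E' D' $      * num $            output S' → * A S'
* A S' E' D' $  * num $            match '*'
A S' E' D' $    num $              output A → num
num S' E' D' $  num $              match 'num'
S' E' D' $      $                  output S' → ε
E' D' $         $                  output E' → ε
D' $            $                  output D' → ε
$               $                  accept

The string is accepted.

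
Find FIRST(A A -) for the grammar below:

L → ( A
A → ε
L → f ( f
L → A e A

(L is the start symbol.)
FIRST sets of the non-terminals involved (from the grammar, by fixed-point iteration):
  FIRST(A) = { ε }

To compute FIRST(A A -), process the symbols left to right:
Symbol A is a non-terminal. Add FIRST(A) \ {ε} = { }
A is nullable (ε ∈ FIRST(A)), continue to the next symbol.
Symbol A is a non-terminal. Add FIRST(A) \ {ε} = { }
A is nullable (ε ∈ FIRST(A)), continue to the next symbol.
Symbol - is a terminal. Add '-' and stop.
FIRST(A A -) = { '-' }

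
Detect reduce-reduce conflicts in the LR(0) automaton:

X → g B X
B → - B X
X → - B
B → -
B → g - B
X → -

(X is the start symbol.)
No reduce-reduce conflicts

A reduce-reduce conflict occurs when an LR(0) state has two complete items [A → α .] and [B → β .] — both call for a reduction, and with no lookahead the parser cannot choose between them.

Augment with X' → X and build the canonical LR(0) collection (I0 = CLOSURE({[X' → . X]}), then GOTO on every symbol after a dot until no new states appear). It has 13 states:
  I0: { [X → . - B], [X → . -], [X → . g B X], [X' → . X] }  — shift
  I1: { [B → . - B X], [B → . -], [B → . g - B], [X → - . B], [X → - .] }  — shift, reduce
  I2: { [X' → X .] }  — accept
  I3: { [B → . - B X], [B → . -], [B → . g - B], [X → g . B X] }  — shift
  I4: { [B → - . B X], [B → - .], [B → . - B X], [B → . -], [B → . g - B] }  — shift, reduce
  I5: { [X → . - B], [X → . -], [X → . g B X], [X → g B . X] }  — shift
  I6: { [B → g . - B] }  — shift
  I7: { [B → . - B X], [B → . -], [B → . g - B], [B → g - . B] }  — shift
  I8: { [B → g - B .] }  — reduce
  I9: { [X → g B X .] }  — reduce
  I10: { [B → - B . X], [X → . - B], [X → . -], [X → . g B X] }  — shift
  I11: { [B → - B X .] }  — reduce
  I12: { [X → - B .] }  — reduce

No state contains more than one complete item.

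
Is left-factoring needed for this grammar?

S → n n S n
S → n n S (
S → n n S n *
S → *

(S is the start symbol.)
Left-factoring is needed when two productions for the same non-terminal
share a common prefix on the right-hand side.

Productions for S:
  S → n n S n
  S → n n S (
  S → n n S n *
  S → *

Found common prefix 'n n S' in productions for S

Answer: Yes, S has productions with common prefix 'n n S'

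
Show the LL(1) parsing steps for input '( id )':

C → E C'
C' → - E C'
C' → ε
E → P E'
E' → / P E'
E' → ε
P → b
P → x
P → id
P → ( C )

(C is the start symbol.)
Stack is shown with the top on the left.

Stack               Input     Action
------------------------------------
C $                 ( id ) $  output C → E C'
E C' $              ( id ) $  output E → P E'
P E' C' $           ( id ) $  output P → ( C )
( C ) E' C' $       ( id ) $  match '('
C ) E' C' $         id ) $    output C → E C'
E C' ) E' C' $      id ) $    output E → P E'
P E' C' ) E' C' $   id ) $    output P → id
id E' C' ) E' C' $  id ) $    match 'id'
E' C' ) E' C' $     ) $       output E' → ε
C' ) E' C' $        ) $       output C' → ε
) E' C' $           ) $       match ')'
E' C' $             $         output E' → ε
C' $                $         output C' → ε
$                   $         accept

The string is accepted.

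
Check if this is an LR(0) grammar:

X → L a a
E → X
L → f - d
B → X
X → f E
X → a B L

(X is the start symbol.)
A grammar is LR(0) if no state in the canonical LR(0) collection has:
  - both a shift item (dot before a terminal) and a complete item (shift-reduce conflict), or
  - two or more complete items (reduce-reduce conflict; the accept item [X' → X .] counts as a complete item here).

Augment with X' → X and build the canonical LR(0) collection (I0 = CLOSURE({[X' → . X]}), then GOTO on every symbol after a dot until no new states appear). It has 15 states:
  I0: { [L → . f - d], [X → . L a a], [X → . a B L], [X → . f E], [X' → . X] }  — shift
  I1: { [X → L . a a] }  — shift
  I2: { [X' → X .] }  — accept
  I3: { [B → . X], [L → . f - d], [X → . L a a], [X → . a B L], [X → . f E], [X → a . B L] }  — shift
  I4: { [E → . X], [L → . f - d], [L → f . - d], [X → . L a a], [X → . a B L], [X → . f E], [X → f . E] }  — shift
  I5: { [L → f - . d] }  — shift
  I6: { [X → f E .] }  — reduce
  I7: { [E → X .] }  — reduce
  I8: { [L → f - d .] }  — reduce
  I9: { [L → . f - d], [X → a B . L] }  — shift
  I10: { [B → X .] }  — reduce
  I11: { [X → a B L .] }  — reduce
  I12: { [L → f . - d] }  — shift
  I13: { [X → L a . a] }  — shift
  I14: { [X → L a a .] }  — reduce

Every state is either a pure shift/goto state or contains exactly one complete item and nothing to shift — no conflicts. The grammar is LR(0).

Answer: Yes, the grammar is LR(0)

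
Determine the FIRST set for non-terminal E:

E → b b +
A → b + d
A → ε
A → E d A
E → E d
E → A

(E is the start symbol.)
{ 'b', 'd', ε }

To compute FIRST(E), examine every production with E on the left-hand side, reading each right-hand side left to right until a non-nullable symbol is reached.

FIRST sets of the other non-terminals involved (by the same procedure, iterated to a fixed point):
  FIRST(A) = { 'b', 'd', ε }

From E → b b +:
  - b is a terminal: add 'b' and stop
From E → E d:
  - E is the symbol being defined: contributes nothing new
    E is nullable, so continue to the next symbol
  - d is a terminal: add 'd' and stop
From E → A:
  - A is a non-terminal: add FIRST(A) \ {ε} = { 'b', 'd' }
    A is nullable and nothing follows, so the whole right-hand side can vanish: ε ∈ FIRST(E)

Collecting: FIRST(E) = { 'b', 'd', ε }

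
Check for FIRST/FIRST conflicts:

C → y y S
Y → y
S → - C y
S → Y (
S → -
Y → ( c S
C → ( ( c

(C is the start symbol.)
Yes. S → '-' C y / S → '-' on { '-' }

FIRST sets of the non-terminals at (or reachable through a nullable prefix from) the front of some alternative:
  FIRST(Y) = { '(', 'y' }

Productions for C:
  C → y y S: FIRST = { 'y' }
  C → ( ( c: FIRST = { '(' }
Productions for Y:
  Y → y: FIRST = { 'y' }
  Y → ( c S: FIRST = { '(' }
Productions for S:
  S → - C y: FIRST = { '-' }
  S → Y (: FIRST = { '(', 'y' }
  S → -: FIRST = { '-' }

Conflict for S: S → - C y and S → -
  Overlap: { '-' }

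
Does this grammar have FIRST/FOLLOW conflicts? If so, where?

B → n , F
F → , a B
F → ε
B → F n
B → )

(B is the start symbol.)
Nullable non-terminals: F.

F: nullable alternative(s) F → ε; FOLLOW(F) = { $, 'n' }
  F → , a B: FIRST \ {ε} = { ',' } — disjoint from FOLLOW(F)
  F → ε: FIRST \ {ε} = { } — this is the only nullable alternative, skip

B has no nullable alternative, so no FIRST/FOLLOW check is needed there.

No FIRST/FOLLOW conflicts found.

Answer: No FIRST/FOLLOW conflicts.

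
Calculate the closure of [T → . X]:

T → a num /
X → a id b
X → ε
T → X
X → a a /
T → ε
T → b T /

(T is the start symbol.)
To compute CLOSURE, for each item [A → α.Bβ] where B is a non-terminal, add [B → .γ] for all productions B → γ; repeat for the newly added items until nothing changes.

Start with: [T → . X]
  [T → . X] has the dot before X: add [X → . a id b], [X → .], [X → . a a /]
No further items can be added.

CLOSURE = { [T → . X], [X → . a a /], [X → . a id b], [X → .] }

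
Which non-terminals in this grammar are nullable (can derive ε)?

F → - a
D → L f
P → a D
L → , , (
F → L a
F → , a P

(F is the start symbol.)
None

A non-terminal is nullable if it can derive ε (the empty string): either it has an ε-production, or it has a production whose right-hand side consists entirely of nullable non-terminals.

There are no ε-productions, so no non-terminal can derive ε.
No non-terminals are nullable.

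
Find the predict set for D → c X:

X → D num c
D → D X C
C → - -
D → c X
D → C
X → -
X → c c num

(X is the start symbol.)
{ 'c' }

PREDICT(D → c X) = (FIRST(RHS) \ {ε}) ∪ (FOLLOW(D) if ε ∈ FIRST(RHS), i.e. RHS ⇒* ε)
FIRST(c X) = { 'c' }
ε ∉ FIRST(c X), so FOLLOW(D) is not added.
PREDICT(D → c X) = { 'c' }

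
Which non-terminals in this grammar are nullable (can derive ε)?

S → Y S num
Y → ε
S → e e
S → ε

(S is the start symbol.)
A non-terminal is nullable if it can derive ε (the empty string): either it has an ε-production, or it has a production whose right-hand side consists entirely of nullable non-terminals.

ε-productions: Y → ε, S → ε
So Y, S are immediately nullable.
Every non-terminal is now nullable.
Nullable = { 'S', 'Y' }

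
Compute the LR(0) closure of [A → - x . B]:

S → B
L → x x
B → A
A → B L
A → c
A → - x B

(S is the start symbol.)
Start with: [A → - x . B]
  [A → - x . B] has the dot before B: add [B → . A]
  [B → . A] has the dot before A: add [A → . B L], [A → . c], [A → . - x B]
No further items can be added.

CLOSURE = { [A → - x . B], [A → . - x B], [A → . B L], [A → . c], [B → . A] }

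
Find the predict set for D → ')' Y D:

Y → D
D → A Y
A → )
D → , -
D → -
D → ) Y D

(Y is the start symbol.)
PREDICT(D → ')' Y D) = (FIRST(RHS) \ {ε}) ∪ (FOLLOW(D) if ε ∈ FIRST(RHS), i.e. RHS ⇒* ε)
FIRST(')' Y D) = { ')' }
ε ∉ FIRST(')' Y D), so FOLLOW(D) is not added.
PREDICT(D → ')' Y D) = { ')' }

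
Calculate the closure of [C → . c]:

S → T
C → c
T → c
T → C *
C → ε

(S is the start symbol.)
{ [C → . c] }

Start with: [C → . c]
The dot precedes the terminal c, so nothing is added.

CLOSURE = { [C → . c] }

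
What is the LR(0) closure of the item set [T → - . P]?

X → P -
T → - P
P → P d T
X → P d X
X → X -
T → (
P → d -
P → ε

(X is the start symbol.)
{ [P → . P d T], [P → . d -], [P → .], [T → - . P] }

To compute CLOSURE, for each item [A → α.Bβ] where B is a non-terminal, add [B → .γ] for all productions B → γ; repeat for the newly added items until nothing changes.

Start with: [T → - . P]
  [T → - . P] has the dot before P: add [P → . P d T], [P → . d -], [P → .]
No further items can be added.

CLOSURE = { [P → . P d T], [P → . d -], [P → .], [T → - . P] }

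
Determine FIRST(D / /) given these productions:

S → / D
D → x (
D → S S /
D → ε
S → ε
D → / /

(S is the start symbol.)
FIRST sets of the non-terminals involved (from the grammar, by fixed-point iteration):
  FIRST(D) = { '/', 'x', ε }

To compute FIRST(D / /), process the symbols left to right:
Symbol D is a non-terminal. Add FIRST(D) \ {ε} = { '/', 'x' }
D is nullable (ε ∈ FIRST(D)), continue to the next symbol.
Symbol / is a terminal. Add '/' and stop.
FIRST(D / /) = { '/', 'x' }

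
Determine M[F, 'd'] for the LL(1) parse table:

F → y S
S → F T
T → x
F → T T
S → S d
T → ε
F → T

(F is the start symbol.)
To find M[F, 'd'], we find productions for F where 'd' is in the predict set (PREDICT(N → α) = (FIRST(α) \ {ε}) ∪ (FOLLOW(N) if α ⇒* ε)).

Relevant sets:
  FIRST(T) = { 'x', ε }
  FOLLOW(F) = { $, 'd', 'x' }

F → y S: PREDICT = { 'y' }
F → T T: PREDICT = { $, 'd', 'x' }
  'd' is in predict set, so this production goes in M[F, 'd']
F → T: PREDICT = { $, 'd', 'x' }
  'd' is in predict set, so this production goes in M[F, 'd']

M[F, 'd'] = F → T T, F → T  (a multiply-defined cell — the grammar is not LL(1))

Answer: F → T T, F → T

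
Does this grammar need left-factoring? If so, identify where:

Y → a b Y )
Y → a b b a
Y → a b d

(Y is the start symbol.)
Left-factoring is needed when two productions for the same non-terminal
share a common prefix on the right-hand side.

Productions for Y:
  Y → a b Y )
  Y → a b b a
  Y → a b d

Found common prefix 'a b' in productions for Y

Answer: Yes, Y has productions with common prefix 'a b'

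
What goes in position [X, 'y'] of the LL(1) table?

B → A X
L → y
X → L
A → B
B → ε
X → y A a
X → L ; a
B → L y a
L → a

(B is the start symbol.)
To find M[X, 'y'], we find productions for X where 'y' is in the predict set (PREDICT(N → α) = (FIRST(α) \ {ε}) ∪ (FOLLOW(N) if α ⇒* ε)).

Relevant sets:
  FIRST(L) = { 'a', 'y' }

X → L: PREDICT = { 'a', 'y' }
  'y' is in predict set, so this production goes in M[X, 'y']
X → y A a: PREDICT = { 'y' }
  'y' is in predict set, so this production goes in M[X, 'y']
X → L ; a: PREDICT = { 'a', 'y' }
  'y' is in predict set, so this production goes in M[X, 'y']

M[X, 'y'] = X → L, X → y A a, X → L ; a  (a multiply-defined cell — the grammar is not LL(1))

Answer: X → L, X → y A a, X → L ; a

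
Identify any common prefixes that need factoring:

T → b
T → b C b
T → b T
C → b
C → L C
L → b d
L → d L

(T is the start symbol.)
Left-factoring is needed when two productions for the same non-terminal
share a common prefix on the right-hand side.

Productions for T:
  T → b
  T → b C b
  T → b T
Productions for C:
  C → b
  C → L C
Productions for L:
  L → b d
  L → d L

Found common prefix 'b' in productions for T

Answer: Yes, T has productions with common prefix 'b'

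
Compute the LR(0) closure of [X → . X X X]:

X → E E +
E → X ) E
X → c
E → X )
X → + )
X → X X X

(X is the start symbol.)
To compute CLOSURE, for each item [A → α.Bβ] where B is a non-terminal, add [B → .γ] for all productions B → γ; repeat for the newly added items until nothing changes.

Start with: [X → . X X X]
  [X → . X X X] has the dot before X: add [X → . E E +], [X → . c], [X → . + )]
  [X → . E E +] has the dot before E: add [E → . X ) E], [E → . X )]
No further items can be added.

CLOSURE = { [E → . X ) E], [E → . X )], [X → . + )], [X → . E E +], [X → . X X X], [X → . c] }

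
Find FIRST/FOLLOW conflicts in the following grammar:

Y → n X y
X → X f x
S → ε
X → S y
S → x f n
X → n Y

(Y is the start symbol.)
No FIRST/FOLLOW conflicts.

Nullable non-terminals: S.

S: nullable alternative(s) S → ε; FOLLOW(S) = { 'y' }
  S → ε: FIRST \ {ε} = { } — this is the only nullable alternative, skip
  S → x f n: FIRST \ {ε} = { 'x' } — disjoint from FOLLOW(S)

X, Y have no nullable alternative, so no FIRST/FOLLOW check is needed there.

No FIRST/FOLLOW conflicts found.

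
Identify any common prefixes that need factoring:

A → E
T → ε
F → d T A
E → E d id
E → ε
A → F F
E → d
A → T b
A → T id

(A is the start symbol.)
Left-factoring is needed when two productions for the same non-terminal
share a common prefix on the right-hand side.

Productions for A:
  A → E
  A → F F
  A → T b
  A → T id
Productions for E:
  E → E d id
  E → ε
  E → d

Found common prefix 'T' in productions for A

Answer: Yes, A has productions with common prefix 'T'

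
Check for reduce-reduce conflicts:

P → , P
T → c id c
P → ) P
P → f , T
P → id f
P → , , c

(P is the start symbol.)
No reduce-reduce conflicts

Augment with P' → P and build the canonical LR(0) collection (I0 = CLOSURE({[P' → . P]}), then GOTO on every symbol after a dot until no new states appear). It has 16 states:
  I0: { [P → . ) P], [P → . , , c], [P → . , P], [P → . f , T], [P → . id f], [P' → . P] }  — shift
  I1: { [P → ) . P], [P → . ) P], [P → . , , c], [P → . , P], [P → . f , T], [P → . id f] }  — shift
  I2: { [P → , . , c], [P → , . P], [P → . ) P], [P → . , , c], [P → . , P], [P → . f , T], [P → . id f] }  — shift
  I3: { [P' → P .] }  — accept
  I4: { [P → f . , T] }  — shift
  I5: { [P → id . f] }  — shift
  I6: { [P → id f .] }  — reduce
  I7: { [P → f , . T], [T → . c id c] }  — shift
  I8: { [P → f , T .] }  — reduce
  I9: { [T → c . id c] }  — shift
  I10: { [T → c id . c] }  — shift
  I11: { [T → c id c .] }  — reduce
  I12: { [P → , , . c], [P → , . , c], [P → , . P], [P → . ) P], [P → . , , c], [P → . , P], [P → . f , T], [P → . id f] }  — shift
  I13: { [P → , P .] }  — reduce
  I14: { [P → , , c .] }  — reduce
  I15: { [P → ) P .] }  — reduce

No state contains more than one complete item.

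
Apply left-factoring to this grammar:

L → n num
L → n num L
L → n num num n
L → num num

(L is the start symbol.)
L → n num L'
L' → ε
L' → L
L' → num n
L → num num

Left-factoring transforms A → αβ₁ | αβ₂ into A → αA' and A' → β₁ | β₂
(α is the longest common prefix among the alternatives). Repeat until
no nonterminal has two alternatives with a common prefix.

Round 1: L has alternatives sharing prefix 'n num'. Introduce L': L → n num L'
  Add: L' → ε
  Add: L' → L
  Add: L' → num n

No remaining common prefixes — done.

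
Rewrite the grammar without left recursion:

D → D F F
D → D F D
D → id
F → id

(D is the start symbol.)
D → id D'
D' → F F D'
D' → F D D'
D' → ε
F → id

D is directly left-recursive. The standard transformation for
  A → A α₁ | ... | A α_m | β₁ | ... | β_n
is
  A  → β₁ A' | ... | β_n A'
  A' → α₁ A' | ... | α_m A' | ε

D → id becomes D → id D'
D → D F F becomes D' → F F D'
D → D F D becomes D' → F D D'
Add D' → ε

Productions for other non-terminals are unchanged:
  F → id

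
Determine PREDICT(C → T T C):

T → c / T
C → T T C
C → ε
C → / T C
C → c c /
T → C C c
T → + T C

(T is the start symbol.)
PREDICT(C → T T C) = (FIRST(RHS) \ {ε}) ∪ (FOLLOW(C) if ε ∈ FIRST(RHS), i.e. RHS ⇒* ε)
FIRST(T) = { '+', '/', 'c' }
FIRST(T T C) = { '+', '/', 'c' }
ε ∉ FIRST(T T C), so FOLLOW(C) is not added.
PREDICT(C → T T C) = { '+', '/', 'c' }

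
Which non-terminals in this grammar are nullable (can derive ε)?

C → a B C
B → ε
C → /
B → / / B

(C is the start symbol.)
{ 'B' }

A non-terminal is nullable if it can derive ε (the empty string): either it has an ε-production, or it has a production whose right-hand side consists entirely of nullable non-terminals.

ε-productions: B → ε
So B is immediately nullable.
No further non-terminal can be added: every production for the remaining non-terminals contains a terminal or a non-nullable non-terminal.
Nullable = { 'B' }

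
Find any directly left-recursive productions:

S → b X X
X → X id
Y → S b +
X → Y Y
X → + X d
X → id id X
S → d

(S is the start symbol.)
Yes, X is left-recursive

S → b X X: starts with b
X → X id: LEFT RECURSIVE (starts with X)
Y → S b +: starts with S
X → Y Y: starts with Y
X → + X d: starts with '+'
X → id id X: starts with id
S → d: starts with d

The grammar has direct left recursion on: X.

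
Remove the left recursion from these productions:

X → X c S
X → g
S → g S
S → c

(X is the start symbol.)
X → g X'
X' → c S X'
X' → ε
S → g S
S → c

X is directly left-recursive. The standard transformation for
  A → A α₁ | ... | A α_m | β₁ | ... | β_n
is
  A  → β₁ A' | ... | β_n A'
  A' → α₁ A' | ... | α_m A' | ε

X → g becomes X → g X'
X → X c S becomes X' → c S X'
Add X' → ε

Productions for other non-terminals are unchanged:
  S → g S
  S → c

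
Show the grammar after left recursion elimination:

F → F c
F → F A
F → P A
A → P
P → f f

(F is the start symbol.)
F → P A F'
F' → c F'
F' → A F'
F' → ε
A → P
P → f f

F is directly left-recursive. The standard transformation for
  A → A α₁ | ... | A α_m | β₁ | ... | β_n
is
  A  → β₁ A' | ... | β_n A'
  A' → α₁ A' | ... | α_m A' | ε

F → P A becomes F → P A F'
F → F c becomes F' → c F'
F → F A becomes F' → A F'
Add F' → ε

Productions for other non-terminals are unchanged:
  A → P
  P → f f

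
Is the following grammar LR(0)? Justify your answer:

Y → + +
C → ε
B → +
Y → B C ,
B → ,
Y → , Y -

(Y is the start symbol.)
A grammar is LR(0) if no state in the canonical LR(0) collection has:
  - both a shift item (dot before a terminal) and a complete item (shift-reduce conflict), or
  - two or more complete items (reduce-reduce conflict; the accept item [Y' → Y .] counts as a complete item here).

Augment with Y' → Y and build the canonical LR(0) collection (I0 = CLOSURE({[Y' → . Y]}), then GOTO on every symbol after a dot until no new states appear). It has 10 states:
  I0: { [B → . +], [B → . ,], [Y → . + +], [Y → . , Y -], [Y → . B C ,], [Y' → . Y] }  — shift
  I1: { [B → + .], [Y → + . +] }  — shift, reduce
  I2: { [B → , .], [B → . +], [B → . ,], [Y → , . Y -], [Y → . + +], [Y → . , Y -], [Y → . B C ,] }  — shift, reduce
  I3: { [C → .], [Y → B . C ,] }  — reduce
  I4: { [Y' → Y .] }  — accept
  I5: { [Y → B C . ,] }  — shift
  I6: { [Y → B C , .] }  — reduce
  I7: { [Y → , Y . -] }  — shift
  I8: { [Y → , Y - .] }  — reduce
  I9: { [Y → + + .] }  — reduce

Conflict in state I1:
  Shift-reduce conflict between [B → + .] and [Y → + . +]
So the grammar is NOT LR(0).

Answer: No. Shift-reduce conflict between [B → + .] and [Y → + . +]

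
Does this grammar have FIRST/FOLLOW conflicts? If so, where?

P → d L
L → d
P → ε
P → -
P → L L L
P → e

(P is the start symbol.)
No FIRST/FOLLOW conflicts.

Nullable non-terminals: P.
FIRST sets used below: FIRST(L) = { 'd' }

P: nullable alternative(s) P → ε; FOLLOW(P) = { $ }
  P → d L: FIRST \ {ε} = { 'd' } — disjoint from FOLLOW(P)
  P → ε: FIRST \ {ε} = { } — this is the only nullable alternative, skip
  P → -: FIRST \ {ε} = { '-' } — disjoint from FOLLOW(P)
  P → L L L: FIRST \ {ε} = { 'd' } — disjoint from FOLLOW(P)
  P → e: FIRST \ {ε} = { 'e' } — disjoint from FOLLOW(P)

L has no nullable alternative, so no FIRST/FOLLOW check is needed there.

No FIRST/FOLLOW conflicts found.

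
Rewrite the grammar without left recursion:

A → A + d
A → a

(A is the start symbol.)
A is directly left-recursive. The standard transformation for
  A → A α₁ | ... | A α_m | β₁ | ... | β_n
is
  A  → β₁ A' | ... | β_n A'
  A' → α₁ A' | ... | α_m A' | ε

A → a becomes A → a A'
A → A + d becomes A' → + d A'
Add A' → ε

Resulting grammar:
A → a A'
A' → + d A'
A' → ε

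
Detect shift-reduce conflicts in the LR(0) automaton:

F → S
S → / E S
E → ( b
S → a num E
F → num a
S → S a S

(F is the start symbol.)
Yes — I3: [F → S .] vs [S → S . a S]; I12: [S → S a S .] vs [S → S . a S]; I14: [S → / E S .] vs [S → S . a S]

A shift-reduce conflict occurs when an LR(0) state has both:
  - a complete (reduce) item [A → α .] (dot at the end), and
  - a shift item [B → β . c γ] (dot before a terminal).

Augment with F' → F and build the canonical LR(0) collection (I0 = CLOSURE({[F' → . F]}), then GOTO on every symbol after a dot until no new states appear). It has 15 states:
  I0: { [F → . S], [F → . num a], [F' → . F], [S → . / E S], [S → . S a S], [S → . a num E] }  — shift
  I1: { [E → . ( b], [S → / . E S] }  — shift
  I2: { [F' → F .] }  — accept
  I3: { [F → S .], [S → S . a S] }  — shift, reduce
  I4: { [S → a . num E] }  — shift
  I5: { [F → num . a] }  — shift
  I6: { [F → num a .] }  — reduce
  I7: { [E → . ( b], [S → a num . E] }  — shift
  I8: { [E → ( . b] }  — shift
  I9: { [S → a num E .] }  — reduce
  I10: { [E → ( b .] }  — reduce
  I11: { [S → . / E S], [S → . S a S], [S → . a num E], [S → S a . S] }  — shift
  I12: { [S → S . a S], [S → S a S .] }  — shift, reduce
  I13: { [S → . / E S], [S → . S a S], [S → . a num E], [S → / E . S] }  — shift
  I14: { [S → / E S .], [S → S . a S] }  — shift, reduce

I3 contains reduce item [F → S .] and shift item [S → S . a S] — shift-reduce conflict.
I12 contains reduce item [S → S a S .] and shift item [S → S . a S] — shift-reduce conflict.
I14 contains reduce item [S → / E S .] and shift item [S → S . a S] — shift-reduce conflict.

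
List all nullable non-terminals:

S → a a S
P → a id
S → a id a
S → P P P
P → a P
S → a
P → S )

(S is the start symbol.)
None

There are no ε-productions, so no non-terminal can derive ε.
No non-terminals are nullable.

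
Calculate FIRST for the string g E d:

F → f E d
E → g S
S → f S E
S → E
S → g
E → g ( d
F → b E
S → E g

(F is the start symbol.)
To compute FIRST(g E d), process the symbols left to right:
Symbol g is a terminal. Add 'g' and stop.
FIRST(g E d) = { 'g' }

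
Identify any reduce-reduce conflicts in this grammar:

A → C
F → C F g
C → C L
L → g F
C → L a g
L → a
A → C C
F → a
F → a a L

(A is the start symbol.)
Yes — I8: [F → a .] vs [L → a .]

Augment with A' → A and build the canonical LR(0) collection (I0 = CLOSURE({[A' → . A]}), then GOTO on every symbol after a dot until no new states appear). It has 18 states:
  I0: { [A → . C C], [A → . C], [A' → . A], [C → . C L], [C → . L a g], [L → . a], [L → . g F] }  — shift
  I1: { [A' → A .] }  — accept
  I2: { [A → C . C], [A → C .], [C → . C L], [C → . L a g], [C → C . L], [L → . a], [L → . g F] }  — shift, reduce
  I3: { [C → L . a g] }  — shift
  I4: { [L → a .] }  — reduce
  I5: { [C → . C L], [C → . L a g], [F → . C F g], [F → . a a L], [F → . a], [L → . a], [L → . g F], [L → g . F] }  — shift
  I6: { [C → . C L], [C → . L a g], [C → C . L], [F → . C F g], [F → . a a L], [F → . a], [F → C . F g], [L → . a], [L → . g F] }  — shift
  I7: { [L → g F .] }  — reduce
  I8: { [F → a . a L], [F → a .], [L → a .] }  — shift, 2 reduces
  I9: { [F → a a . L], [L → . a], [L → . g F] }  — shift
  I10: { [F → a a L .] }  — reduce
  I11: { [F → C F . g] }  — shift
  I12: { [C → C L .], [C → L . a g] }  — shift, reduce
  I13: { [C → L a . g] }  — shift
  I14: { [C → L a g .] }  — reduce
  I15: { [F → C F g .] }  — reduce
  I16: { [A → C C .], [C → C . L], [L → . a], [L → . g F] }  — shift, reduce
  I17: { [C → C L .] }  — reduce

I8 contains complete items [F → a .], [L → a .] — reduce-reduce conflict.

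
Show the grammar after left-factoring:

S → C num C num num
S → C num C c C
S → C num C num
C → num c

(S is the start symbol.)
S → C num C S'
S' → num S''
S'' → num
S'' → ε
S' → c C
C → num c

Left-factoring transforms A → αβ₁ | αβ₂ into A → αA' and A' → β₁ | β₂
(α is the longest common prefix among the alternatives). Repeat until
no nonterminal has two alternatives with a common prefix.

Round 1: S has alternatives sharing prefix 'C num C'. Introduce S': S → C num C S'
  Add: S' → num num
  Add: S' → c C
  Add: S' → num

Round 2: S' has alternatives sharing prefix 'num'. Introduce S'': S' → num S''
  Add: S'' → num
  Add: S'' → ε

No remaining common prefixes — done.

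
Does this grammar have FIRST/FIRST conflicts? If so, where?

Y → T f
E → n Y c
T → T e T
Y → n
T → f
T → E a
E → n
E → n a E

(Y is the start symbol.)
A FIRST/FIRST conflict occurs when two productions N → α and N → β for the same non-terminal have FIRST(α) ∩ FIRST(β) ≠ ∅ (with ε ∈ FIRST of a nullable right-hand side, so two nullable alternatives also conflict).

FIRST sets of the non-terminals at (or reachable through a nullable prefix from) the front of some alternative:
  FIRST(T) = { 'f', 'n' }
  FIRST(E) = { 'n' }

Productions for Y:
  Y → T f: FIRST = { 'f', 'n' }
  Y → n: FIRST = { 'n' }
Productions for E:
  E → n Y c: FIRST = { 'n' }
  E → n: FIRST = { 'n' }
  E → n a E: FIRST = { 'n' }
Productions for T:
  T → T e T: FIRST = { 'f', 'n' }
  T → f: FIRST = { 'f' }
  T → E a: FIRST = { 'n' }

Conflict for Y: Y → T f and Y → n
  Overlap: { 'n' }
Conflict for E: E → n Y c and E → n
  Overlap: { 'n' }
Conflict for E: E → n Y c and E → n a E
  Overlap: { 'n' }
Conflict for E: E → n and E → n a E
  Overlap: { 'n' }
Conflict for T: T → T e T and T → f
  Overlap: { 'f' }
Conflict for T: T → T e T and T → E a
  Overlap: { 'n' }

Answer: Yes. Y → T f / Y → n on { 'n' }; E → n Y c / E → n on { 'n' }; E → n Y c / E → n a E on { 'n' }; E → n / E → n a E on { 'n' }; T → T e T / T → f on { 'f' }; T → T e T / T → E a on { 'n' }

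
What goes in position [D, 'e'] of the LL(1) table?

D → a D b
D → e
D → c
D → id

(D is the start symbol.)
D → e

To find M[D, 'e'], we find productions for D where 'e' is in the predict set (PREDICT(N → α) = (FIRST(α) \ {ε}) ∪ (FOLLOW(N) if α ⇒* ε)).

D → a D b: PREDICT = { 'a' }
D → e: PREDICT = { 'e' }
  'e' is in predict set, so this production goes in M[D, 'e']
D → c: PREDICT = { 'c' }
D → id: PREDICT = { 'id' }

M[D, 'e'] = D → e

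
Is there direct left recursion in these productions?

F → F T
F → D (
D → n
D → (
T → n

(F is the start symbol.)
Yes, F is left-recursive

F → F T: LEFT RECURSIVE (starts with F)
F → D (: starts with D
D → n: starts with n
D → (: starts with '('
T → n: starts with n

The grammar has direct left recursion on: F.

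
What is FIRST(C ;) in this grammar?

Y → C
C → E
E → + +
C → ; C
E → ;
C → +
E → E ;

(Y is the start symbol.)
{ '+', ';' }

FIRST sets of the non-terminals involved (from the grammar, by fixed-point iteration):
  FIRST(C) = { '+', ';' }

To compute FIRST(C ;), process the symbols left to right:
Symbol C is a non-terminal. Add FIRST(C) \ {ε} = { '+', ';' }
C is not nullable (ε ∉ FIRST(C)), so stop here.
FIRST(C ;) = { '+', ';' }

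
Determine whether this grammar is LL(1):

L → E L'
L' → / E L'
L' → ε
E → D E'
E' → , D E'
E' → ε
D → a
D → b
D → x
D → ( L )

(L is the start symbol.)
A grammar is LL(1) if for each non-terminal N with multiple productions, the predict sets of those productions are pairwise disjoint, where PREDICT(N → α) = (FIRST(α) \ {ε}) ∪ (FOLLOW(N) if α ⇒* ε).

Relevant sets:
  FOLLOW(L') = { $, ')' }
  FOLLOW(E') = { $, ')', '/' }

For L':
  PREDICT(L' → '/' E L') = { '/' }
  PREDICT(L' → ε) = { $, ')' }
For E':
  PREDICT(E' → ',' D E') = { ',' }
  PREDICT(E' → ε) = { $, ')', '/' }
For D:
  PREDICT(D → a) = { 'a' }
  PREDICT(D → b) = { 'b' }
  PREDICT(D → x) = { 'x' }
  PREDICT(D → '(' L ')') = { '(' }
L, E have a single production, so nothing to check there.

All predict sets are disjoint. The grammar IS LL(1).

Answer: Yes, the grammar is LL(1).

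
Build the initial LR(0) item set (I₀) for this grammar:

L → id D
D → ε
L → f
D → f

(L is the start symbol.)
First, augment the grammar with L' → L
I₀ = CLOSURE({ [L' → . L] }):
  [L' → . L] has the dot before L: add [L → . id D], [L → . f]
No further items can be added.

I₀ = { [L → . f], [L → . id D], [L' → . L] }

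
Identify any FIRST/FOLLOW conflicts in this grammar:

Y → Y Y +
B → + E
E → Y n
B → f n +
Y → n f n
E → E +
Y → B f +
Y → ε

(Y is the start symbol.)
Yes. Y → Y Y '+' with FOLLOW(Y) on { '+', 'f', 'n' }; Y → n f n with FOLLOW(Y) on { 'n' }; Y → B f '+' with FOLLOW(Y) on { '+', 'f' }

A FIRST/FOLLOW conflict occurs when a non-terminal N has a nullable alternative N → β (β ⇒* ε) and another alternative N → α with FIRST(α) ∩ FOLLOW(N) ≠ ∅: on such a lookahead the parser cannot decide between expanding α and letting N vanish via β.

Nullable non-terminals: Y.
FIRST sets used below: FIRST(Y) = { '+', 'f', 'n', ε }, FIRST(B) = { '+', 'f' }

Y: nullable alternative(s) Y → ε; FOLLOW(Y) = { $, '+', 'f', 'n' }
  Y → Y Y +: FIRST \ {ε} = { '+', 'f', 'n' } — overlaps FOLLOW(Y) on { '+', 'f', 'n' }: CONFLICT
  Y → n f n: FIRST \ {ε} = { 'n' } — overlaps FOLLOW(Y) on { 'n' }: CONFLICT
  Y → B f +: FIRST \ {ε} = { '+', 'f' } — overlaps FOLLOW(Y) on { '+', 'f' }: CONFLICT
  Y → ε: FIRST \ {ε} = { } — this is the only nullable alternative, skip

B, E have no nullable alternative, so no FIRST/FOLLOW check is needed there.

So the grammar has 3 FIRST/FOLLOW conflicts (marked CONFLICT above).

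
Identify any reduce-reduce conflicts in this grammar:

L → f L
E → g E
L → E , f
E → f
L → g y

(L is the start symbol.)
No reduce-reduce conflicts

Augment with L' → L and build the canonical LR(0) collection (I0 = CLOSURE({[L' → . L]}), then GOTO on every symbol after a dot until no new states appear). It has 12 states:
  I0: { [E → . f], [E → . g E], [L → . E , f], [L → . f L], [L → . g y], [L' → . L] }  — shift
  I1: { [L → E . , f] }  — shift
  I2: { [L' → L .] }  — accept
  I3: { [E → . f], [E → . g E], [E → f .], [L → . E , f], [L → . f L], [L → . g y], [L → f . L] }  — shift, reduce
  I4: { [E → . f], [E → . g E], [E → g . E], [L → g . y] }  — shift
  I5: { [E → g E .] }  — reduce
  I6: { [E → f .] }  — reduce
  I7: { [E → . f], [E → . g E], [E → g . E] }  — shift
  I8: { [L → g y .] }  — reduce
  I9: { [L → f L .] }  — reduce
  I10: { [L → E , . f] }  — shift
  I11: { [L → E , f .] }  — reduce

No state contains more than one complete item.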